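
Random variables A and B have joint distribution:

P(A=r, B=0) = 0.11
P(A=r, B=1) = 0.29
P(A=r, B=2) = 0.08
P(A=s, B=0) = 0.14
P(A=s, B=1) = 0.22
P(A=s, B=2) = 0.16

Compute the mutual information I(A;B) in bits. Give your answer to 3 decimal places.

Marginals: p(A) = (0.4800, 0.5200), p(B) = (0.2500, 0.5100, 0.2400).
I(A;B) = H(A) + H(B) − H(A,B).
H(A) = 0.9988, H(B) = 1.4896, H(A,B) = 2.4604.
I(A;B) = 0.9988 + 1.4896 − 2.4604 = 0.028 bits.

0.028 bits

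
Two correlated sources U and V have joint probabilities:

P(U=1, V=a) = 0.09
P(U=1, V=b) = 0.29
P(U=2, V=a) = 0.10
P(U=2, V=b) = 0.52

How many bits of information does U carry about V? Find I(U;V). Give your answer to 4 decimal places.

Marginals: p(U) = (0.3800, 0.6200), p(V) = (0.1900, 0.8100).
I(U;V) = H(U) + H(V) − H(U,V).
H(U) = 0.9580, H(V) = 0.7015, H(U,V) = 1.6533.
I(U;V) = 0.9580 + 0.7015 − 1.6533 = 0.0062 bits.

0.0062 bits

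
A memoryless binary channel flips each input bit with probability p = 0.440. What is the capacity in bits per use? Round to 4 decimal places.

0.0104 bits

Binary symmetric channel: C = 1 − h₂(ε) where h₂ is the binary entropy function.
h₂(0.440) = −0.440·log₂0.440 − 0.560·log₂0.560 = 0.9896.
C = 1 − 0.9896 = 0.0104 bits per channel use.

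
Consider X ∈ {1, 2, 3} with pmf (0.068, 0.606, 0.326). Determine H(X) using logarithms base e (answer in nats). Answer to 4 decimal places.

H(X) = −Σ p·ln p.
  −(0.068)·ln(0.068) = 0.18280
  −(0.606)·ln(0.606) = 0.30353
  −(0.326)·ln(0.326) = 0.36540
Sum: 0.18280 + 0.30353 + 0.36540 = 0.8517 nats.

0.8517 nats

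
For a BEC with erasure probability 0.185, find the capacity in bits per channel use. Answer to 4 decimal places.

0.8150 bits

Binary erasure channel: capacity C = 1 − ε.
C = 1 − 0.185 = 0.8150 bits per channel use.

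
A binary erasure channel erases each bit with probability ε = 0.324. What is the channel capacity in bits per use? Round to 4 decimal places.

0.6760 bits

Binary erasure channel: capacity C = 1 − ε.
C = 1 − 0.324 = 0.6760 bits per channel use.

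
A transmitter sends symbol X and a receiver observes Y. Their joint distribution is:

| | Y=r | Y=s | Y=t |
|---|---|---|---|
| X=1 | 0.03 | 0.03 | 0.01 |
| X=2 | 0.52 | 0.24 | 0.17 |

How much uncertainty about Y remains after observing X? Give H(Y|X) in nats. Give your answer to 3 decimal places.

0.987 nats

Marginals: p(X) = (0.0700, 0.9300), p(Y) = (0.5500, 0.2700, 0.1800).
H(Y|X) = Σ p(X) · H(Y|X=·).
  X=1: p=0.0700, H(Y|X=1) = 1.0042
  X=2: p=0.9300, H(Y|X=2) = 0.9853
Weighted sum = 0.987 nats.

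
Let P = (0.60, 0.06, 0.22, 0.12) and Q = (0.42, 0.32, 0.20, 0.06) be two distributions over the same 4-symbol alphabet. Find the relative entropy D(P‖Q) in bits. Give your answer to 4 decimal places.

0.3141 bits

D(P‖Q) = Σ p·log₂(p/q).
  0.60·log₂(0.60/0.42) = 0.30874
  0.06·log₂(0.06/0.32) = -0.14490
  0.22·log₂(0.22/0.20) = 0.03025
  0.12·log₂(0.12/0.06) = 0.12000
D(P‖Q) = 0.3141 bits.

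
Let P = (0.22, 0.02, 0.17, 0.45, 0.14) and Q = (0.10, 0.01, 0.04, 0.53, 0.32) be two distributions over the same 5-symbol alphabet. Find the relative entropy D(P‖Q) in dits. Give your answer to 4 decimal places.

0.1059 dits

D(P‖Q) = Σ p·log₁₀(p/q).
  0.22·log₁₀(0.22/0.10) = 0.07533
  0.02·log₁₀(0.02/0.01) = 0.00602
  0.17·log₁₀(0.17/0.04) = 0.10683
  0.45·log₁₀(0.45/0.53) = -0.03198
  0.14·log₁₀(0.14/0.32) = -0.05026
D(P‖Q) = 0.1059 dits.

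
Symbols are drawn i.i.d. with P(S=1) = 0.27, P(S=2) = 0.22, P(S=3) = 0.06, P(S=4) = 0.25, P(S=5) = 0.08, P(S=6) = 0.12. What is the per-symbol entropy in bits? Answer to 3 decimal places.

H(S) = −Σ p·log₂ p.
  −(0.27)·log₂(0.27) = 0.5100
  −(0.22)·log₂(0.22) = 0.4806
  −(0.06)·log₂(0.06) = 0.2435
  −(0.25)·log₂(0.25) = 0.5000
  −(0.08)·log₂(0.08) = 0.2915
  −(0.12)·log₂(0.12) = 0.3671
Sum: 0.5100 + 0.4806 + 0.2435 + 0.5000 + 0.2915 + 0.3671 = 2.393 bits.

2.393 bits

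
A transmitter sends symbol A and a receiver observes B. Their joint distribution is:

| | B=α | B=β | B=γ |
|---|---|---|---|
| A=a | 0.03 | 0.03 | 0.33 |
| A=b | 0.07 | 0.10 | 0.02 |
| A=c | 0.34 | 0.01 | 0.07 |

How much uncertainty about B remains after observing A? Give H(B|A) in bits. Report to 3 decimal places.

Chain rule: H(B|A) = H(A,B) − H(A).
Marginals: p(A) = (0.3900, 0.1900, 0.4200), p(B) = (0.4400, 0.1400, 0.4200).
H(A,B) = 2.4091 bits; H(A) = 1.5107 bits.
H(B|A) = 2.4091 − 1.5107 = 0.898 bits.

0.898 bits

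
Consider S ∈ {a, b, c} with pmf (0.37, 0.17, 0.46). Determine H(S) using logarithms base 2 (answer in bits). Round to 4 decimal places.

H(S) = −Σ p·log₂ p.
  −(0.37)·log₂(0.37) = 0.53073
  −(0.17)·log₂(0.17) = 0.43459
  −(0.46)·log₂(0.46) = 0.51534
Sum: 0.53073 + 0.43459 + 0.51534 = 1.4807 bits.

1.4807 bits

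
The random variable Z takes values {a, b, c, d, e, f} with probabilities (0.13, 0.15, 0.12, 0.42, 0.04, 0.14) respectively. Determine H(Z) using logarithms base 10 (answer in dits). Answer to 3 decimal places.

H(Z) = −Σ p·log₁₀ p.
  −(0.13)·log₁₀(0.13) = 0.1152
  −(0.15)·log₁₀(0.15) = 0.1236
  −(0.12)·log₁₀(0.12) = 0.1105
  −(0.42)·log₁₀(0.42) = 0.1582
  −(0.04)·log₁₀(0.04) = 0.0559
  −(0.14)·log₁₀(0.14) = 0.1195
Sum: 0.1152 + 0.1236 + 0.1105 + 0.1582 + 0.0559 + 0.1195 = 0.683 dits.

0.683 dits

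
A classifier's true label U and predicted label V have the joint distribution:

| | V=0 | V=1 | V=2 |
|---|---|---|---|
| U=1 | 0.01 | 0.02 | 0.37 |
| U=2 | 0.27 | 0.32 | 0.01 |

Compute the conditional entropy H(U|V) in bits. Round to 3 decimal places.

0.239 bits

Chain rule: H(U|V) = H(U,V) − H(V).
Marginals: p(U) = (0.4000, 0.6000), p(V) = (0.2800, 0.3400, 0.3800).
H(U,V) = 1.8125 bits; H(V) = 1.5738 bits.
H(U|V) = 1.8125 − 1.5738 = 0.239 bits.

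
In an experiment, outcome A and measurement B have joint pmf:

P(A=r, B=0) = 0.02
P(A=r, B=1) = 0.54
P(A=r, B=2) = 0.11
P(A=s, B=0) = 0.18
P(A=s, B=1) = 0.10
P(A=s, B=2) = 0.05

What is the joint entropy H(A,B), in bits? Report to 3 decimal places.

1.937 bits

H(A,B) = −Σ p(x,y)·log₂ p(x,y) over all 6 cells.
  cell (r,0): −0.02·log₂0.02 = 0.1129
  cell (r,1): −0.54·log₂0.54 = 0.4800
  cell (r,2): −0.11·log₂0.11 = 0.3503
  cell (s,0): −0.18·log₂0.18 = 0.4453
  cell (s,1): −0.10·log₂0.10 = 0.3322
  cell (s,2): −0.05·log₂0.05 = 0.2161
Sum = 1.937 bits.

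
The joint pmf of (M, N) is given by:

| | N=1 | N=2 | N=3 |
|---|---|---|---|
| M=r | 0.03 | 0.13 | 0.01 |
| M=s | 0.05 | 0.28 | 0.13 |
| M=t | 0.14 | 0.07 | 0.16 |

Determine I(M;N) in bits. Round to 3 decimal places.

0.188 bits

Marginals: p(M) = (0.1700, 0.4600, 0.3700), p(N) = (0.2200, 0.4800, 0.3000).
I(M;N) = H(M) + H(N) − H(M,N).
H(M) = 1.4807, H(N) = 1.5099, H(M,N) = 2.8025.
I(M;N) = 1.4807 + 1.5099 − 2.8025 = 0.188 bits.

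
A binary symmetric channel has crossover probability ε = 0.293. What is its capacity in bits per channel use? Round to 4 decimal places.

Binary symmetric channel: C = 1 − h₂(ε) where h₂ is the binary entropy function.
h₂(0.293) = −0.293·log₂0.293 − 0.707·log₂0.707 = 0.8726.
C = 1 − 0.8726 = 0.1274 bits per channel use.

0.1274 bits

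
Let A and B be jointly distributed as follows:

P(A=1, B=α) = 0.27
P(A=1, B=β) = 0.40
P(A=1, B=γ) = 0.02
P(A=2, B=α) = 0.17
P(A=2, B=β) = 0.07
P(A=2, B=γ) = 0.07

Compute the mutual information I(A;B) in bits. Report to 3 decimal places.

0.116 bits

Marginals: p(A) = (0.6900, 0.3100), p(B) = (0.4400, 0.4700, 0.0900).
I(A;B) = Σ p(x,y)·log₂[p(x,y)/(p(x)p(y))].
  (1,α): 0.27·log₂(0.8893) = -0.0457
  (1,β): 0.40·log₂(1.2334) = 0.1211
  (1,γ): 0.02·log₂(0.3221) = -0.0327
  (2,α): 0.17·log₂(1.2463) = 0.0540
  (2,β): 0.07·log₂(0.4804) = -0.0740
  (2,γ): 0.07·log₂(2.5090) = 0.0929
Sum = 0.116 bits.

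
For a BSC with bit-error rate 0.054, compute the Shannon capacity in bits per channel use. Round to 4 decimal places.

Binary symmetric channel: C = 1 − h₂(ε) where h₂ is the binary entropy function.
h₂(0.054) = −0.054·log₂0.054 − 0.946·log₂0.946 = 0.3032.
C = 1 − 0.3032 = 0.6968 bits per channel use.

0.6968 bits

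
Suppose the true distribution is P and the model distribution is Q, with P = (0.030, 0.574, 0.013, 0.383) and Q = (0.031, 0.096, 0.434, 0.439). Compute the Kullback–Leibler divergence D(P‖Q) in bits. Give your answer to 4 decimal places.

D(P‖Q) = Σ p·log₂(p/q).
  0.030·log₂(0.030/0.031) = -0.00142
  0.574·log₂(0.574/0.096) = 1.48089
  0.013·log₂(0.013/0.434) = -0.06579
  0.383·log₂(0.383/0.439) = -0.07540
D(P‖Q) = 1.3383 bits.

1.3383 bits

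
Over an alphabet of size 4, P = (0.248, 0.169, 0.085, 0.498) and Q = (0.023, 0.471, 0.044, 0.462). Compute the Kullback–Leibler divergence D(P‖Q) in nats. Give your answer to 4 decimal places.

D(P‖Q) = Σ p·ln(p/q).
  0.248·ln(0.248/0.023) = 0.58973
  0.169·ln(0.169/0.471) = -0.17322
  0.085·ln(0.085/0.044) = 0.05597
  0.498·ln(0.498/0.462) = 0.03737
D(P‖Q) = 0.5098 nats.

0.5098 nats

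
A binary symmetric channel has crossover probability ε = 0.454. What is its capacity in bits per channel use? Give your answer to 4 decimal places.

Binary symmetric channel: C = 1 − h₂(ε) where h₂ is the binary entropy function.
h₂(0.454) = −0.454·log₂0.454 − 0.546·log₂0.546 = 0.9939.
C = 1 − 0.9939 = 0.0061 bits per channel use.

0.0061 bits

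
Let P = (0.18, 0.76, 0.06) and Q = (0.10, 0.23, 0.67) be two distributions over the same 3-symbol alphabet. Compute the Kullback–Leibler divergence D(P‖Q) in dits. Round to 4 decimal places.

D(P‖Q) = Σ p·log₁₀(p/q).
  0.18·log₁₀(0.18/0.10) = 0.04595
  0.76·log₁₀(0.76/0.23) = 0.39451
  0.06·log₁₀(0.06/0.67) = -0.06288
D(P‖Q) = 0.3776 dits.

0.3776 dits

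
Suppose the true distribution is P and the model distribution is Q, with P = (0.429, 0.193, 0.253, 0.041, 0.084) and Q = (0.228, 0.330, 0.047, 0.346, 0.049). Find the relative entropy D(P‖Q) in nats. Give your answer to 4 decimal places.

0.5513 nats

D(P‖Q) = Σ p·ln(p/q).
  0.429·ln(0.429/0.228) = 0.27118
  0.193·ln(0.193/0.330) = -0.10353
  0.253·ln(0.253/0.047) = 0.42586
  0.041·ln(0.041/0.346) = -0.08745
  0.084·ln(0.084/0.049) = 0.04528
D(P‖Q) = 0.5513 nats.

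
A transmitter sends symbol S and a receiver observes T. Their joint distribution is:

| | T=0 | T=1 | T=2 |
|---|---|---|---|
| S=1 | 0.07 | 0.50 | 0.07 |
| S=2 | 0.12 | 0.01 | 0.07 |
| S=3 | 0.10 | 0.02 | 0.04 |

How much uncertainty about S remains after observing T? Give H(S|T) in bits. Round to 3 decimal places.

Chain rule: H(S|T) = H(S,T) − H(T).
Marginals: p(S) = (0.6400, 0.2000, 0.1600), p(T) = (0.2900, 0.5300, 0.1800).
H(S,T) = 2.3700 bits; H(T) = 1.4487 bits.
H(S|T) = 2.3700 − 1.4487 = 0.921 bits.

0.921 bits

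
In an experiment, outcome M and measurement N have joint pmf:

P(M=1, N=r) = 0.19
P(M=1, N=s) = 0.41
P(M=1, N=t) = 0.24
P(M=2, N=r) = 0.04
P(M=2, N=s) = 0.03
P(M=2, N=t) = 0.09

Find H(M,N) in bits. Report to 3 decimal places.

2.127 bits

H(M,N) = −Σ p(x,y)·log₂ p(x,y) over all 6 cells.
  cell (1,r): −0.19·log₂0.19 = 0.4552
  cell (1,s): −0.41·log₂0.41 = 0.5274
  cell (1,t): −0.24·log₂0.24 = 0.4941
  cell (2,r): −0.04·log₂0.04 = 0.1858
  cell (2,s): −0.03·log₂0.03 = 0.1518
  cell (2,t): −0.09·log₂0.09 = 0.3127
Sum = 2.127 bits.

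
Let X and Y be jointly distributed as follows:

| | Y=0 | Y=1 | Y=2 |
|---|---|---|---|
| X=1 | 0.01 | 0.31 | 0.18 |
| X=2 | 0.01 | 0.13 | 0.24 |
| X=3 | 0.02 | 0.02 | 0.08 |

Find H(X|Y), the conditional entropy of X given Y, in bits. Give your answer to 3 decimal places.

Marginals: p(X) = (0.5000, 0.3800, 0.1200), p(Y) = (0.0400, 0.4600, 0.5000).
H(X|Y) = Σ p(Y) · H(X|Y=·).
  Y=0: p=0.0400, H(X|Y=0) = 1.5000
  Y=1: p=0.4600, H(X|Y=1) = 1.0956
  Y=2: p=0.5000, H(X|Y=2) = 1.4619
Weighted sum = 1.295 bits.

1.295 bits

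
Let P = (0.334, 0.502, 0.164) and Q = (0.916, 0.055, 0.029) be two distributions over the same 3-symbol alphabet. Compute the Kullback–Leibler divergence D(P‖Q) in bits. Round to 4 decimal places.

1.5253 bits

D(P‖Q) = Σ p·log₂(p/q).
  0.334·log₂(0.334/0.916) = -0.48614
  0.502·log₂(0.502/0.055) = 1.60147
  0.164·log₂(0.164/0.029) = 0.40993
D(P‖Q) = 1.5253 bits.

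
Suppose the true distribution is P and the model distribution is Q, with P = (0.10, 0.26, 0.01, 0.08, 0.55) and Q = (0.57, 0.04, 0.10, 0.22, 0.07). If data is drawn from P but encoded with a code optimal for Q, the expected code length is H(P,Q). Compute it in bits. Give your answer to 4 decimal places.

3.6065 bits

H(P,Q) = −Σ p·log₂ q.
  −0.10·log₂(0.57) = 0.08110
  −0.26·log₂(0.04) = 1.20740
  −0.01·log₂(0.10) = 0.03322
  −0.08·log₂(0.22) = 0.17475
  −0.55·log₂(0.07) = 2.11008
H(P,Q) = 3.6065 bits.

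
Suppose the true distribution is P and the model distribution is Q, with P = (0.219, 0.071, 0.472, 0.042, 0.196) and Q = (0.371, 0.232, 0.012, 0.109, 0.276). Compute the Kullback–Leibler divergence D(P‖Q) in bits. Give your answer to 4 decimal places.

D(P‖Q) = Σ p·log₂(p/q).
  0.219·log₂(0.219/0.371) = -0.16655
  0.071·log₂(0.071/0.232) = -0.12128
  0.472·log₂(0.472/0.012) = 2.50051
  0.042·log₂(0.042/0.109) = -0.05779
  0.196·log₂(0.196/0.276) = -0.09679
D(P‖Q) = 2.0581 bits.

2.0581 bits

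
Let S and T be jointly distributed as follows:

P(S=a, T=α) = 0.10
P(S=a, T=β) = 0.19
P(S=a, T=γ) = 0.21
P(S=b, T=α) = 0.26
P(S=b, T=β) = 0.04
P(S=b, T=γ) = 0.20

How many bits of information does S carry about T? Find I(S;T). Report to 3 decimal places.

Marginals: p(S) = (0.5000, 0.5000), p(T) = (0.3600, 0.2300, 0.4100).
I(S;T) = H(S) + H(T) − H(S,T).
H(S) = 1.0000, H(T) = 1.5457, H(S,T) = 2.4157.
I(S;T) = 1.0000 + 1.5457 − 2.4157 = 0.130 bits.

0.130 bits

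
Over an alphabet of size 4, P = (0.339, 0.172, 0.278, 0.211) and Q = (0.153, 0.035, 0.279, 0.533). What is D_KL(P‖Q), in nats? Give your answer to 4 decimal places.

D(P‖Q) = Σ p·ln(p/q).
  0.339·ln(0.339/0.153) = 0.26970
  0.172·ln(0.172/0.035) = 0.27385
  0.278·ln(0.278/0.279) = -0.00100
  0.211·ln(0.211/0.533) = -0.19553
D(P‖Q) = 0.3470 nats.

0.3470 nats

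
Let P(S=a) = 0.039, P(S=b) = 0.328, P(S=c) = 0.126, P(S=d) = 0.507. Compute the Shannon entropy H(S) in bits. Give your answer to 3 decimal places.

H(S) = −Σ p·log₂ p.
  −(0.039)·log₂(0.039) = 0.1825
  −(0.328)·log₂(0.328) = 0.5275
  −(0.126)·log₂(0.126) = 0.3766
  −(0.507)·log₂(0.507) = 0.4968
Sum: 0.1825 + 0.5275 + 0.3766 + 0.4968 = 1.583 bits.

1.583 bits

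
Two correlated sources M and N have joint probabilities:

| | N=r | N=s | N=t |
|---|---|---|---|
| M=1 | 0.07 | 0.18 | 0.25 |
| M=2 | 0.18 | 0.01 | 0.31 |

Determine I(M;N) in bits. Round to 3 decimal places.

0.174 bits

Marginals: p(M) = (0.5000, 0.5000), p(N) = (0.2500, 0.1900, 0.5600).
I(M;N) = H(M) + H(N) − H(M,N).
H(M) = 1.0000, H(N) = 1.4237, H(M,N) = 2.2494.
I(M;N) = 1.0000 + 1.4237 − 2.2494 = 0.174 bits.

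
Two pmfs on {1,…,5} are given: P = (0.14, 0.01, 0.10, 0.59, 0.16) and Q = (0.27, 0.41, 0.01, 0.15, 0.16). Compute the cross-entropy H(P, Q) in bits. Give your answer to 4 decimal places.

H(P,Q) = −Σ p·log₂ q.
  −0.14·log₂(0.27) = 0.26446
  −0.01·log₂(0.41) = 0.01286
  −0.10·log₂(0.01) = 0.66439
  −0.59·log₂(0.15) = 1.61481
  −0.16·log₂(0.16) = 0.42302
H(P,Q) = 2.9795 bits.

2.9795 bits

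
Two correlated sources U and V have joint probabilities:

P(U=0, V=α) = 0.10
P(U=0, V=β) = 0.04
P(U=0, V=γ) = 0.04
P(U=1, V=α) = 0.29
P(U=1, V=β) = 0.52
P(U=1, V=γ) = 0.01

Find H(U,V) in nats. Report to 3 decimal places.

1.233 nats

H(U,V) = −Σ p(x,y)·ln p(x,y) over all 6 cells.
  cell (0,α): −0.10·ln0.10 = 0.2303
  cell (0,β): −0.04·ln0.04 = 0.1288
  cell (0,γ): −0.04·ln0.04 = 0.1288
  cell (1,α): −0.29·ln0.29 = 0.3590
  cell (1,β): −0.52·ln0.52 = 0.3400
  cell (1,γ): −0.01·ln0.01 = 0.0461
Sum = 1.233 nats.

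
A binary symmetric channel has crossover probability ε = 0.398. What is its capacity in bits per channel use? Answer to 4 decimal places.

Binary symmetric channel: C = 1 − h₂(ε) where h₂ is the binary entropy function.
h₂(0.398) = −0.398·log₂0.398 − 0.602·log₂0.602 = 0.9698.
C = 1 − 0.9698 = 0.0302 bits per channel use.

0.0302 bits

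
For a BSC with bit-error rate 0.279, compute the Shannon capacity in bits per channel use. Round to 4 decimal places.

0.1459 bits

Binary symmetric channel: C = 1 − h₂(ε) where h₂ is the binary entropy function.
h₂(0.279) = −0.279·log₂0.279 − 0.721·log₂0.721 = 0.8541.
C = 1 − 0.8541 = 0.1459 bits per channel use.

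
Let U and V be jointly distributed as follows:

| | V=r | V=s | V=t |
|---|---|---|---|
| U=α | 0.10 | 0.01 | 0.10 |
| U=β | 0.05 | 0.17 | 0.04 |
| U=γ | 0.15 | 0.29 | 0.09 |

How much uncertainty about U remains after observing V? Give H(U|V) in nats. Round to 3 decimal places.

Chain rule: H(U|V) = H(U,V) − H(V).
Marginals: p(U) = (0.2100, 0.2600, 0.5300), p(V) = (0.3000, 0.4700, 0.2300).
H(U,V) = 1.9466 nats; H(V) = 1.0541 nats.
H(U|V) = 1.9466 − 1.0541 = 0.893 nats.

0.893 nats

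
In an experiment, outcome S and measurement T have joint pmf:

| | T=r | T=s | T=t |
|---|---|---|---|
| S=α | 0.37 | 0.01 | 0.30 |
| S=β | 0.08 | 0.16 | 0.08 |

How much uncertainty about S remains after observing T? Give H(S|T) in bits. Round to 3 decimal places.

0.641 bits

Marginals: p(S) = (0.6800, 0.3200), p(T) = (0.4500, 0.1700, 0.3800).
H(S|T) = Σ p(T) · H(S|T=·).
  T=r: p=0.4500, H(S|T=r) = 0.6752
  T=s: p=0.1700, H(S|T=s) = 0.3228
  T=t: p=0.3800, H(S|T=t) = 0.7425
Weighted sum = 0.641 bits.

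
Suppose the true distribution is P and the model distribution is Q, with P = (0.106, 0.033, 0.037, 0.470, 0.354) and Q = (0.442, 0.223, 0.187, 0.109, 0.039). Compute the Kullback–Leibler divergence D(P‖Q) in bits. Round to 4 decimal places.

D(P‖Q) = Σ p·log₂(p/q).
  0.106·log₂(0.106/0.442) = -0.21836
  0.033·log₂(0.033/0.223) = -0.09096
  0.037·log₂(0.037/0.187) = -0.08649
  0.470·log₂(0.470/0.109) = 0.99092
  0.354·log₂(0.354/0.039) = 1.12650
D(P‖Q) = 1.7216 bits.

1.7216 bits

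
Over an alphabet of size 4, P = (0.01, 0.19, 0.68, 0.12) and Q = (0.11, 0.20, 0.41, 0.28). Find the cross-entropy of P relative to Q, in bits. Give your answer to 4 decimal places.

1.5681 bits

H(P,Q) = −Σ p·log₂ q.
  −0.01·log₂(0.11) = 0.03184
  −0.19·log₂(0.20) = 0.44117
  −0.68·log₂(0.41) = 0.87469
  −0.12·log₂(0.28) = 0.22038
H(P,Q) = 1.5681 bits.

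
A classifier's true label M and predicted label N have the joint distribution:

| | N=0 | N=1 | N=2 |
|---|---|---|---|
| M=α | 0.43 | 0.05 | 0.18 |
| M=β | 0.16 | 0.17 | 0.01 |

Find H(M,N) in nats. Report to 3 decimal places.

1.462 nats

H(M,N) = −Σ p(x,y)·ln p(x,y) over all 6 cells.
  cell (α,0): −0.43·ln0.43 = 0.3629
  cell (α,1): −0.05·ln0.05 = 0.1498
  cell (α,2): −0.18·ln0.18 = 0.3087
  cell (β,0): −0.16·ln0.16 = 0.2932
  cell (β,1): −0.17·ln0.17 = 0.3012
  cell (β,2): −0.01·ln0.01 = 0.0461
Sum = 1.462 nats.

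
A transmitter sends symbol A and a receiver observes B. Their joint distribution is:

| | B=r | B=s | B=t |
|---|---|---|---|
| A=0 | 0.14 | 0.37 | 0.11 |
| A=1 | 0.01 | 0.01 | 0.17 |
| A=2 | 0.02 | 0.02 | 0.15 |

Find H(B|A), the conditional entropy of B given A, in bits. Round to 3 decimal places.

1.144 bits

Marginals: p(A) = (0.6200, 0.1900, 0.1900), p(B) = (0.1700, 0.4000, 0.4300).
H(B|A) = Σ p(A) · H(B|A=·).
  A=0: p=0.6200, H(B|A=0) = 1.3718
  A=1: p=0.1900, H(B|A=1) = 0.5907
  A=2: p=0.1900, H(B|A=2) = 0.9530
Weighted sum = 1.144 bits.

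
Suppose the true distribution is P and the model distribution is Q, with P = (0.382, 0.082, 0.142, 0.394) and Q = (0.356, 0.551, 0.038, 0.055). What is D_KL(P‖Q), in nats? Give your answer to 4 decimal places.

0.8337 nats

D(P‖Q) = Σ p·ln(p/q).
  0.382·ln(0.382/0.356) = 0.02693
  0.082·ln(0.082/0.551) = -0.15621
  0.142·ln(0.142/0.038) = 0.18719
  0.394·ln(0.394/0.055) = 0.77579
D(P‖Q) = 0.8337 nats.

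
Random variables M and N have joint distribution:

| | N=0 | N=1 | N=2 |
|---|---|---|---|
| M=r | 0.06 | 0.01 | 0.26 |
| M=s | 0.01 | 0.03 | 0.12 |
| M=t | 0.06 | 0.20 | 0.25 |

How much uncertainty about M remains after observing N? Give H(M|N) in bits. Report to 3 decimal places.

1.312 bits

Marginals: p(M) = (0.3300, 0.1600, 0.5100), p(N) = (0.1300, 0.2400, 0.6300).
H(M|N) = Σ p(N) · H(M|N=·).
  N=0: p=0.1300, H(M|N=0) = 1.3143
  N=1: p=0.2400, H(M|N=1) = 0.7852
  N=2: p=0.6300, H(M|N=2) = 1.5118
Weighted sum = 1.312 bits.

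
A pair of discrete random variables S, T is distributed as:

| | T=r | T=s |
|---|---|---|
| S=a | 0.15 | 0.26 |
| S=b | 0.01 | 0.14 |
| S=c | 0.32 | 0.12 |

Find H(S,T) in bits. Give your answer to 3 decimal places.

H(S,T) = −Σ p(x,y)·log₂ p(x,y) over all 6 cells.
  cell (a,r): −0.15·log₂0.15 = 0.4105
  cell (a,s): −0.26·log₂0.26 = 0.5053
  cell (b,r): −0.01·log₂0.01 = 0.0664
  cell (b,s): −0.14·log₂0.14 = 0.3971
  cell (c,r): −0.32·log₂0.32 = 0.5260
  cell (c,s): −0.12·log₂0.12 = 0.3671
Sum = 2.272 bits.

2.272 bits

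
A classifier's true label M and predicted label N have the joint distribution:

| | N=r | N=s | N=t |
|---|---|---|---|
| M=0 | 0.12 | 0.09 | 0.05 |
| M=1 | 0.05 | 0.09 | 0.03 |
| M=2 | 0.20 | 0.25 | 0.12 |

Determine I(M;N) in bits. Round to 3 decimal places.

Marginals: p(M) = (0.2600, 0.1700, 0.5700), p(N) = (0.3700, 0.4300, 0.2000).
I(M;N) = H(M) + H(N) − H(M,N).
H(M) = 1.4021, H(N) = 1.5187, H(M,N) = 2.9078.
I(M;N) = 1.4021 + 1.5187 − 2.9078 = 0.013 bits.

0.013 bits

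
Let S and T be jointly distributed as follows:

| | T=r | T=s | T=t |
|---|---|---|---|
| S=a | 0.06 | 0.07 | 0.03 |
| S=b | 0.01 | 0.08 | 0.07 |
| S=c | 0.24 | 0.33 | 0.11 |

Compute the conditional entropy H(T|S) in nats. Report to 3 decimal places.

0.997 nats

Chain rule: H(T|S) = H(S,T) − H(S).
Marginals: p(S) = (0.1600, 0.1600, 0.6800), p(T) = (0.3100, 0.4800, 0.2100).
H(S,T) = 1.8456 nats; H(S) = 0.8487 nats.
H(T|S) = 1.8456 − 0.8487 = 0.997 nats.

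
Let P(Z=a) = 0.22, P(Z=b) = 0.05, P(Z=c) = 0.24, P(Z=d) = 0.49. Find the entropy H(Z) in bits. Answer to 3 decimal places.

H(Z) = −Σ p·log₂ p.
  −(0.22)·log₂(0.22) = 0.4806
  −(0.05)·log₂(0.05) = 0.2161
  −(0.24)·log₂(0.24) = 0.4941
  −(0.49)·log₂(0.49) = 0.5043
Sum: 0.4806 + 0.2161 + 0.4941 + 0.5043 = 1.695 bits.

1.695 bits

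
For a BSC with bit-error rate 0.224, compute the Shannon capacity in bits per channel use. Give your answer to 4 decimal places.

Binary symmetric channel: C = 1 − h₂(ε) where h₂ is the binary entropy function.
h₂(0.224) = −0.224·log₂0.224 − 0.776·log₂0.776 = 0.7674.
C = 1 − 0.7674 = 0.2326 bits per channel use.

0.2326 bits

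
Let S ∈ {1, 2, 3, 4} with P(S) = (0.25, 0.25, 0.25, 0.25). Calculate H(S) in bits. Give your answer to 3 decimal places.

H(S) = −Σ p·log₂ p.
  −(0.25)·log₂(0.25) = 0.5000
  −(0.25)·log₂(0.25) = 0.5000
  −(0.25)·log₂(0.25) = 0.5000
  −(0.25)·log₂(0.25) = 0.5000
Sum: 0.5000 + 0.5000 + 0.5000 + 0.5000 = 2.000 bits.

2.000 bits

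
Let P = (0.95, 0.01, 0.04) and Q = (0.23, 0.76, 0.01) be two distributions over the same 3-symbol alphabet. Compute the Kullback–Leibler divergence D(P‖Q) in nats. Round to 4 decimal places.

D(P‖Q) = Σ p·ln(p/q).
  0.95·ln(0.95/0.23) = 1.34746
  0.01·ln(0.01/0.76) = -0.04331
  0.04·ln(0.04/0.01) = 0.05545
D(P‖Q) = 1.3596 nats.

1.3596 nats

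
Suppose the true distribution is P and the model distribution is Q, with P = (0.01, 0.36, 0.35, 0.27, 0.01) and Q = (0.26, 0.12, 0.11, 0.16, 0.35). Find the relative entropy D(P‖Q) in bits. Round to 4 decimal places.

1.2606 bits

D(P‖Q) = Σ p·log₂(p/q).
  0.01·log₂(0.01/0.26) = -0.04700
  0.36·log₂(0.36/0.12) = 0.57059
  0.35·log₂(0.35/0.11) = 0.58445
  0.27·log₂(0.27/0.16) = 0.20382
  0.01·log₂(0.01/0.35) = -0.05129
D(P‖Q) = 1.2606 bits.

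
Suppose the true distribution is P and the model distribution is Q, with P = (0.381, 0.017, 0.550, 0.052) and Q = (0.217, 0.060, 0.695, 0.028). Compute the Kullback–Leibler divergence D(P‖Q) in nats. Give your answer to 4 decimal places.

D(P‖Q) = Σ p·ln(p/q).
  0.381·ln(0.381/0.217) = 0.21447
  0.017·ln(0.017/0.060) = -0.02144
  0.550·ln(0.550/0.695) = -0.12870
  0.052·ln(0.052/0.028) = 0.03219
D(P‖Q) = 0.0965 nats.

0.0965 nats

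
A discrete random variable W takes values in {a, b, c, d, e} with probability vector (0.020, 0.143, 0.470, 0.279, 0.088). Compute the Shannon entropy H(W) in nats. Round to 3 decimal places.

1.281 nats

H(W) = −Σ p·ln p.
  −(0.020)·ln(0.020) = 0.0782
  −(0.143)·ln(0.143) = 0.2781
  −(0.470)·ln(0.470) = 0.3549
  −(0.279)·ln(0.279) = 0.3562
  −(0.088)·ln(0.088) = 0.2139
Sum: 0.0782 + 0.2781 + 0.3549 + 0.3562 + 0.2139 = 1.281 nats.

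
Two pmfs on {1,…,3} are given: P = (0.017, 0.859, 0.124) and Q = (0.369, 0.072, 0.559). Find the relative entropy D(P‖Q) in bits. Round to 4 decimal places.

2.7274 bits

D(P‖Q) = Σ p·log₂(p/q).
  0.017·log₂(0.017/0.369) = -0.07548
  0.859·log₂(0.859/0.072) = 3.07229
  0.124·log₂(0.124/0.559) = -0.26939
D(P‖Q) = 2.7274 bits.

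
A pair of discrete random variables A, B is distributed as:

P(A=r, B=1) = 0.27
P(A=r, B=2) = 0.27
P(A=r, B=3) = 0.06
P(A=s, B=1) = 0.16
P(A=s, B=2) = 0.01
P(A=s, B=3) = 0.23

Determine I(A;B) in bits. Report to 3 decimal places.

0.286 bits

Marginals: p(A) = (0.6000, 0.4000), p(B) = (0.4300, 0.2800, 0.2900).
I(A;B) = H(A) + H(B) − H(A,B).
H(A) = 0.9710, H(B) = 1.5557, H(A,B) = 2.2407.
I(A;B) = 0.9710 + 1.5557 − 2.2407 = 0.286 bits.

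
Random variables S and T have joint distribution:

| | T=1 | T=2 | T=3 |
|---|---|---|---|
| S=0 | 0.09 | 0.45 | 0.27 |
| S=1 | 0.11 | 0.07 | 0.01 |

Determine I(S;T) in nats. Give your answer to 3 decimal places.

Marginals: p(S) = (0.8100, 0.1900), p(T) = (0.2000, 0.5200, 0.2800).
I(S;T) = Σ p(x,y)·ln[p(x,y)/(p(x)p(y))].
  (0,1): 0.09·ln(0.5556) = -0.0529
  (0,2): 0.45·ln(1.0684) = 0.0298
  (0,3): 0.27·ln(1.1905) = 0.0471
  (1,1): 0.11·ln(2.8947) = 0.1169
  (1,2): 0.07·ln(0.7085) = -0.0241
  (1,3): 0.01·ln(0.1880) = -0.0167
Sum = 0.100 nats.

0.100 nats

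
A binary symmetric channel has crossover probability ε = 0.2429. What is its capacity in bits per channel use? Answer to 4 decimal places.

0.2002 bits

Binary symmetric channel: C = 1 − h₂(ε) where h₂ is the binary entropy function.
h₂(0.2429) = −0.2429·log₂0.2429 − 0.7571·log₂0.7571 = 0.7998.
C = 1 − 0.7998 = 0.2002 bits per channel use.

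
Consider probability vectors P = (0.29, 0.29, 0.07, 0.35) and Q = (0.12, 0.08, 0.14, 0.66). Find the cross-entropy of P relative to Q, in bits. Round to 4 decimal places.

2.3522 bits

H(P,Q) = −Σ p·log₂ q.
  −0.29·log₂(0.12) = 0.88708
  −0.29·log₂(0.08) = 1.05672
  −0.07·log₂(0.14) = 0.19856
  −0.35·log₂(0.66) = 0.20981
H(P,Q) = 2.3522 bits.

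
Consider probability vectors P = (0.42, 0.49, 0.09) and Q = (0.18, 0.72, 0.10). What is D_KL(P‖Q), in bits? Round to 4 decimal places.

0.2277 bits

D(P‖Q) = Σ p·log₂(p/q).
  0.42·log₂(0.42/0.18) = 0.51340
  0.49·log₂(0.49/0.72) = -0.27206
  0.09·log₂(0.09/0.10) = -0.01368
D(P‖Q) = 0.2277 bits.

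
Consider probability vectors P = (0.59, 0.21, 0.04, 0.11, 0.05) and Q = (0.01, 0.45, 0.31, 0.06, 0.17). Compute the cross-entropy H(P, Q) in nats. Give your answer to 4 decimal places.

H(P,Q) = −Σ p·ln q.
  −0.59·ln(0.01) = 2.71705
  −0.21·ln(0.45) = 0.16769
  −0.04·ln(0.31) = 0.04685
  −0.11·ln(0.06) = 0.30948
  −0.05·ln(0.17) = 0.08860
H(P,Q) = 3.3297 nats.

3.3297 nats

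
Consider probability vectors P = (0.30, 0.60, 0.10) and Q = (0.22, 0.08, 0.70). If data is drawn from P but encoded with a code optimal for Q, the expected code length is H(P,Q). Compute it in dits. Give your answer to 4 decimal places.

H(P,Q) = −Σ p·log₁₀ q.
  −0.30·log₁₀(0.22) = 0.19727
  −0.60·log₁₀(0.08) = 0.65815
  −0.10·log₁₀(0.70) = 0.01549
H(P,Q) = 0.8709 dits.

0.8709 dits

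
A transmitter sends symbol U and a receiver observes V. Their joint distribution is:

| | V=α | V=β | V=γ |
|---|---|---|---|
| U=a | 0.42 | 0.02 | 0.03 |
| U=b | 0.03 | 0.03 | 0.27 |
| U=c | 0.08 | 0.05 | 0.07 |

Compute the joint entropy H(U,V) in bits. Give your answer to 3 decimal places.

H(U,V) = −Σ p(x,y)·log₂ p(x,y) over all 9 cells.
  cell (a,α): −0.42·log₂0.42 = 0.5256
  cell (a,β): −0.02·log₂0.02 = 0.1129
  cell (a,γ): −0.03·log₂0.03 = 0.1518
  cell (b,α): −0.03·log₂0.03 = 0.1518
  cell (b,β): −0.03·log₂0.03 = 0.1518
  cell (b,γ): −0.27·log₂0.27 = 0.5100
  cell (c,α): −0.08·log₂0.08 = 0.2915
  cell (c,β): −0.05·log₂0.05 = 0.2161
  cell (c,γ): −0.07·log₂0.07 = 0.2686
Sum = 2.380 bits.

2.380 bits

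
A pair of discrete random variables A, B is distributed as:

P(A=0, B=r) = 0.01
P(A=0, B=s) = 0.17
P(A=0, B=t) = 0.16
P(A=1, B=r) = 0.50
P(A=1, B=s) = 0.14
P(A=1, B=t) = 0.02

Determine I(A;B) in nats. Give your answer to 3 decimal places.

Marginals: p(A) = (0.3400, 0.6600), p(B) = (0.5100, 0.3100, 0.1800).
I(A;B) = Σ p(x,y)·ln[p(x,y)/(p(x)p(y))].
  (0,r): 0.01·ln(0.0577) = -0.0285
  (0,s): 0.17·ln(1.6129) = 0.0813
  (0,t): 0.16·ln(2.6144) = 0.1538
  (1,r): 0.50·ln(1.4854) = 0.1979
  (1,s): 0.14·ln(0.6843) = -0.0531
  (1,t): 0.02·ln(0.1684) = -0.0356
Sum = 0.316 nats.

0.316 nats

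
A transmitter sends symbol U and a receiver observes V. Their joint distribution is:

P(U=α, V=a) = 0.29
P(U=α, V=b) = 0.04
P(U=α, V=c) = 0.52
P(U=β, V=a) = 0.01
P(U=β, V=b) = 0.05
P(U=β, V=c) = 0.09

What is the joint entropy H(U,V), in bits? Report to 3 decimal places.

1.789 bits

H(U,V) = −Σ p(x,y)·log₂ p(x,y) over all 6 cells.
  cell (α,a): −0.29·log₂0.29 = 0.5179
  cell (α,b): −0.04·log₂0.04 = 0.1858
  cell (α,c): −0.52·log₂0.52 = 0.4906
  cell (β,a): −0.01·log₂0.01 = 0.0664
  cell (β,b): −0.05·log₂0.05 = 0.2161
  cell (β,c): −0.09·log₂0.09 = 0.3127
Sum = 1.789 bits.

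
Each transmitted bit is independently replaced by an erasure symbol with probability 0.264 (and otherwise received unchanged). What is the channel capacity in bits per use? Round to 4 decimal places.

Binary erasure channel: capacity C = 1 − ε.
C = 1 − 0.264 = 0.7360 bits per channel use.

0.7360 bits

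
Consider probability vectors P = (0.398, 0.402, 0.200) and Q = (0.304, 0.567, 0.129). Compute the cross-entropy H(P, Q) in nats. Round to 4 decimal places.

1.1116 nats

H(P,Q) = −Σ p·ln q.
  −0.398·ln(0.304) = 0.47391
  −0.402·ln(0.567) = 0.22809
  −0.200·ln(0.129) = 0.40959
H(P,Q) = 1.1116 nats.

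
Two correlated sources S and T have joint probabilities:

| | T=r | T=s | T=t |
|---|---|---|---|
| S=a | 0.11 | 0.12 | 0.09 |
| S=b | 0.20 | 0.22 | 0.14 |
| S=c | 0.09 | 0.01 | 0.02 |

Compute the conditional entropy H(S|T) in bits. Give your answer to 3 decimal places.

Marginals: p(S) = (0.3200, 0.5600, 0.1200), p(T) = (0.4000, 0.3500, 0.2500).
H(S|T) = Σ p(T) · H(S|T=·).
  T=r: p=0.4000, H(S|T=r) = 1.4964
  T=s: p=0.3500, H(S|T=s) = 1.0971
  T=t: p=0.2500, H(S|T=t) = 1.2906
Weighted sum = 1.305 bits.

1.305 bits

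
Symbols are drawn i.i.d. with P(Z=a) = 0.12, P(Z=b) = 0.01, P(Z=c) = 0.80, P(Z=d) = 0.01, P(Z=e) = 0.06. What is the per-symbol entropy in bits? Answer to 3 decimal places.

H(Z) = −Σ p·log₂ p.
  −(0.12)·log₂(0.12) = 0.3671
  −(0.01)·log₂(0.01) = 0.0664
  −(0.80)·log₂(0.80) = 0.2575
  −(0.01)·log₂(0.01) = 0.0664
  −(0.06)·log₂(0.06) = 0.2435
Sum: 0.3671 + 0.0664 + 0.2575 + 0.0664 + 0.2435 = 1.001 bits.

1.001 bits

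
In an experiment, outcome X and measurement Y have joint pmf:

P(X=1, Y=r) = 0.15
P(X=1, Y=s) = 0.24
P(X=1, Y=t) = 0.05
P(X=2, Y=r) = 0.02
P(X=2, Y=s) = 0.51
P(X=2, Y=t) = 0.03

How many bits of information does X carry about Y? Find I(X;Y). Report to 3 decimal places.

Marginals: p(X) = (0.4400, 0.5600), p(Y) = (0.1700, 0.7500, 0.0800).
I(X;Y) = Σ p(x,y)·log₂[p(x,y)/(p(x)p(y))].
  (1,r): 0.15·log₂(2.0053) = 0.1506
  (1,s): 0.24·log₂(0.7273) = -0.1103
  (1,t): 0.05·log₂(1.4205) = 0.0253
  (2,r): 0.02·log₂(0.2101) = -0.0450
  (2,s): 0.51·log₂(1.2143) = 0.1429
  (2,t): 0.03·log₂(0.6696) = -0.0174
Sum = 0.146 bits.

0.146 bits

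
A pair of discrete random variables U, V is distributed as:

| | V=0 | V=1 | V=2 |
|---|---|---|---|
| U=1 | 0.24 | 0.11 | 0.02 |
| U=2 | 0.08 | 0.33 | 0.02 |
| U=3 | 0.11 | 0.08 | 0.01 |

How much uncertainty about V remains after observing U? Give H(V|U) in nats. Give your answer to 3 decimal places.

0.748 nats

Marginals: p(U) = (0.3700, 0.4300, 0.2000), p(V) = (0.4300, 0.5200, 0.0500).
H(V|U) = Σ p(U) · H(V|U=·).
  U=1: p=0.3700, H(V|U=1) = 0.7991
  U=2: p=0.4300, H(V|U=2) = 0.6587
  U=3: p=0.2000, H(V|U=3) = 0.8451
Weighted sum = 0.748 nats.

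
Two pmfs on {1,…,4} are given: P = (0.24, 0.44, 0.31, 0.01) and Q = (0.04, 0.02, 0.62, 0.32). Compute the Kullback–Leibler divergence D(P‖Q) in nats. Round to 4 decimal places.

1.5405 nats

D(P‖Q) = Σ p·ln(p/q).
  0.24·ln(0.24/0.04) = 0.43002
  0.44·ln(0.44/0.02) = 1.36006
  0.31·ln(0.31/0.62) = -0.21488
  0.01·ln(0.01/0.32) = -0.03466
D(P‖Q) = 1.5405 nats.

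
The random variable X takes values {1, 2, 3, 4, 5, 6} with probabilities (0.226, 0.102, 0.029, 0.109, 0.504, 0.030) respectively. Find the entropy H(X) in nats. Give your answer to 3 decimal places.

1.364 nats

H(X) = −Σ p·ln p.
  −(0.226)·ln(0.226) = 0.3361
  −(0.102)·ln(0.102) = 0.2328
  −(0.029)·ln(0.029) = 0.1027
  −(0.109)·ln(0.109) = 0.2416
  −(0.504)·ln(0.504) = 0.3453
  −(0.030)·ln(0.030) = 0.1052
Sum: 0.3361 + 0.2328 + 0.1027 + 0.2416 + 0.3453 + 0.1052 = 1.364 nats.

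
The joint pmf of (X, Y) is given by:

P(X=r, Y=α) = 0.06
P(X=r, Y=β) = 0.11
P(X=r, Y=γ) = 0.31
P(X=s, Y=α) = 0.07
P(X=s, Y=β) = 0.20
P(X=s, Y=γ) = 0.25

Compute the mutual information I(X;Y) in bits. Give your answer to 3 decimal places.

0.023 bits

Marginals: p(X) = (0.4800, 0.5200), p(Y) = (0.1300, 0.3100, 0.5600).
I(X;Y) = H(X) + H(Y) − H(X,Y).
H(X) = 0.9988, H(Y) = 1.3749, H(X,Y) = 2.3506.
I(X;Y) = 0.9988 + 1.3749 − 2.3506 = 0.023 bits.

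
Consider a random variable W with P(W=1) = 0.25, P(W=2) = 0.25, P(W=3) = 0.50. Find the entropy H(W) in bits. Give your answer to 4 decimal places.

H(W) = −Σ p·log₂ p.
  −(0.25)·log₂(0.25) = 0.50000
  −(0.25)·log₂(0.25) = 0.50000
  −(0.50)·log₂(0.50) = 0.50000
Sum: 0.50000 + 0.50000 + 0.50000 = 1.5000 bits.

1.5000 bits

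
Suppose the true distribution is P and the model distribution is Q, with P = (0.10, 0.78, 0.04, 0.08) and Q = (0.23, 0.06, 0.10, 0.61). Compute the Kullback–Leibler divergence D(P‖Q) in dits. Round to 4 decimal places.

D(P‖Q) = Σ p·log₁₀(p/q).
  0.10·log₁₀(0.10/0.23) = -0.03617
  0.78·log₁₀(0.78/0.06) = 0.86888
  0.04·log₁₀(0.04/0.10) = -0.01592
  0.08·log₁₀(0.08/0.61) = -0.07058
D(P‖Q) = 0.7462 dits.

0.7462 dits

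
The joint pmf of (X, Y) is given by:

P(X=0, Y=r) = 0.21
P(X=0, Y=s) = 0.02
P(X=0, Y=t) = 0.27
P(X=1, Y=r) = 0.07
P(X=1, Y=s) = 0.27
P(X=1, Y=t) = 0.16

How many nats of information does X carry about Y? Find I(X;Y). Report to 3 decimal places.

0.179 nats

Marginals: p(X) = (0.5000, 0.5000), p(Y) = (0.2800, 0.2900, 0.4300).
I(X;Y) = H(X) + H(Y) − H(X,Y).
H(X) = 0.6931, H(Y) = 1.0783, H(X,Y) = 1.5924.
I(X;Y) = 0.6931 + 1.0783 − 1.5924 = 0.179 nats.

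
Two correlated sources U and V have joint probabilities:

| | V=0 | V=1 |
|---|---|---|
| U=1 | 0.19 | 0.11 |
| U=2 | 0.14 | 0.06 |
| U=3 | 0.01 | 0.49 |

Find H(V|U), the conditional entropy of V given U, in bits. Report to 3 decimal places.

0.531 bits

Chain rule: H(V|U) = H(U,V) − H(U).
Marginals: p(U) = (0.3000, 0.2000, 0.5000), p(V) = (0.3400, 0.6600).
H(U,V) = 2.0169 bits; H(U) = 1.4855 bits.
H(V|U) = 2.0169 − 1.4855 = 0.531 bits.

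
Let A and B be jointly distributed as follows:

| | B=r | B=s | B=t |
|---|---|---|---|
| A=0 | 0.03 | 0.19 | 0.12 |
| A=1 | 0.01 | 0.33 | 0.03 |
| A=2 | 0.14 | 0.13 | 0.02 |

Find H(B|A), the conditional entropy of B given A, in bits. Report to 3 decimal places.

Chain rule: H(B|A) = H(A,B) − H(A).
Marginals: p(A) = (0.3400, 0.3700, 0.2900), p(B) = (0.1800, 0.6500, 0.1700).
H(A,B) = 2.6127 bits; H(A) = 1.5778 bits.
H(B|A) = 2.6127 − 1.5778 = 1.035 bits.

1.035 bits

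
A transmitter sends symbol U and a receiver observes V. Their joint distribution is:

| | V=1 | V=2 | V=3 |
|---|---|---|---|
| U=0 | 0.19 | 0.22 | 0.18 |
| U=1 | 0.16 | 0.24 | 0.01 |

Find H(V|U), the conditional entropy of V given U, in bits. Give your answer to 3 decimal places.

Marginals: p(U) = (0.5900, 0.4100), p(V) = (0.3500, 0.4600, 0.1900).
H(V|U) = Σ p(U) · H(V|U=·).
  U=0: p=0.5900, H(V|U=0) = 1.5796
  U=1: p=0.4100, H(V|U=1) = 1.1127
Weighted sum = 1.388 bits.

1.388 bits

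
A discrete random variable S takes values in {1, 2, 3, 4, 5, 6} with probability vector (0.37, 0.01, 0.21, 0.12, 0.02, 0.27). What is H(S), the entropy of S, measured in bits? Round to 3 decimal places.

H(S) = −Σ p·log₂ p.
  −(0.37)·log₂(0.37) = 0.5307
  −(0.01)·log₂(0.01) = 0.0664
  −(0.21)·log₂(0.21) = 0.4728
  −(0.12)·log₂(0.12) = 0.3671
  −(0.02)·log₂(0.02) = 0.1129
  −(0.27)·log₂(0.27) = 0.5100
Sum: 0.5307 + 0.0664 + 0.4728 + 0.3671 + 0.1129 + 0.5100 = 2.060 bits.

2.060 bits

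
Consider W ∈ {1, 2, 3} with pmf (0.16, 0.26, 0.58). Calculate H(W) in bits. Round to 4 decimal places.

1.3841 bits

H(W) = −Σ p·log₂ p.
  −(0.16)·log₂(0.16) = 0.42302
  −(0.26)·log₂(0.26) = 0.50529
  −(0.58)·log₂(0.58) = 0.45581
Sum: 0.42302 + 0.50529 + 0.45581 = 1.3841 bits.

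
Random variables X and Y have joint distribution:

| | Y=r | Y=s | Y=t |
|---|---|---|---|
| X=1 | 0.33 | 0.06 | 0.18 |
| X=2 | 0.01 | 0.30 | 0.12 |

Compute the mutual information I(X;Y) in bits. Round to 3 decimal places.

Marginals: p(X) = (0.5700, 0.4300), p(Y) = (0.3400, 0.3600, 0.3000).
I(X;Y) = H(X) + H(Y) − H(X,Y).
H(X) = 0.9858, H(Y) = 1.5809, H(X,Y) = 2.1713.
I(X;Y) = 0.9858 + 1.5809 − 2.1713 = 0.395 bits.

0.395 bits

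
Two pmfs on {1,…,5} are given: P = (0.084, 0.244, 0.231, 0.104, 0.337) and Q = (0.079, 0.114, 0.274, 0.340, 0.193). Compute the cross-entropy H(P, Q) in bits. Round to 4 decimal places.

2.4652 bits

H(P,Q) = −Σ p·log₂ q.
  −0.084·log₂(0.079) = 0.30761
  −0.244·log₂(0.114) = 0.76443
  −0.231·log₂(0.274) = 0.43145
  −0.104·log₂(0.340) = 0.16186
  −0.337·log₂(0.193) = 0.79981
H(P,Q) = 2.4652 bits.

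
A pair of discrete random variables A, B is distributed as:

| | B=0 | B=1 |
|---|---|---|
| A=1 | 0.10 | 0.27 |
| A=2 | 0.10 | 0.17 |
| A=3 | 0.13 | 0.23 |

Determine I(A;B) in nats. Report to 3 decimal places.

0.005 nats

Marginals: p(A) = (0.3700, 0.2700, 0.3600), p(B) = (0.3300, 0.6700).
I(A;B) = H(A) + H(B) − H(A,B).
H(A) = 1.0892, H(B) = 0.6342, H(A,B) = 1.7185.
I(A;B) = 1.0892 + 0.6342 − 1.7185 = 0.005 nats.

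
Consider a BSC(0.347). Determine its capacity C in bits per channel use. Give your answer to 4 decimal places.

0.0686 bits

Binary symmetric channel: C = 1 − h₂(ε) where h₂ is the binary entropy function.
h₂(0.347) = −0.347·log₂0.347 − 0.653·log₂0.653 = 0.9314.
C = 1 − 0.9314 = 0.0686 bits per channel use.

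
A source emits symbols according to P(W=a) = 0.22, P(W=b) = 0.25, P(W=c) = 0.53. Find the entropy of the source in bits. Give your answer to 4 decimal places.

1.4660 bits

H(W) = −Σ p·log₂ p.
  −(0.22)·log₂(0.22) = 0.48057
  −(0.25)·log₂(0.25) = 0.50000
  −(0.53)·log₂(0.53) = 0.48545
Sum: 0.48057 + 0.50000 + 0.48545 = 1.4660 bits.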